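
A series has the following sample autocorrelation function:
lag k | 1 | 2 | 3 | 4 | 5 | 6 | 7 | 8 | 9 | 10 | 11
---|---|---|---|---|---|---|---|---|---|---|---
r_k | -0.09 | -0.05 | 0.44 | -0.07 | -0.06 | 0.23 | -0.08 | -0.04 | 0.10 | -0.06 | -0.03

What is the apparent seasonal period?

3

The largest autocorrelation is r_3 = 0.44, with a weaker echo at lag 6 (0.23); the remaining lags stay at or below 0.10.
The dominant spike at lag 3 indicates a seasonal period of 3.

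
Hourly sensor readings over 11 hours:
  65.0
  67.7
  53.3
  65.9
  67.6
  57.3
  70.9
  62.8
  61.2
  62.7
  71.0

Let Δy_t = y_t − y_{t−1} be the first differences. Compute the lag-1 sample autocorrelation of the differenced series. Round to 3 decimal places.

-0.549

First differences Δy: 2.7, -14.4, 12.6, 1.7, -10.3, 13.6, -8.1, -1.6, 1.5, 8.3
Mean of differences = 0.6000
Numerator Σ(Δy_t−Δȳ)(Δy_{t+1}−Δȳ) = -441.0000
Denominator Σ(Δy_t−Δȳ)² = 803.0600
r_1(Δy) = -441.0000 / 803.0600 = -0.549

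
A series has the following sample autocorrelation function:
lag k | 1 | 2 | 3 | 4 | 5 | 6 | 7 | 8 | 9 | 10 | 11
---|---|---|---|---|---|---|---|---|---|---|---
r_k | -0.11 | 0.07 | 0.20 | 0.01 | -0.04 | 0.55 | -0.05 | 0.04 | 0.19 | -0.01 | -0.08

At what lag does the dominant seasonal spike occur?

The largest autocorrelation is r_6 = 0.55; the remaining lags stay at or below 0.20.
The dominant spike at lag 6 indicates a seasonal period of 6.

6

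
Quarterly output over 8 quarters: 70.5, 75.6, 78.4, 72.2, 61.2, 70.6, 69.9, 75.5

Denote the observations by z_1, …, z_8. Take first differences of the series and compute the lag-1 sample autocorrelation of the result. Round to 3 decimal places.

First differences Δz: 5.1, 2.8, -6.2, -11.0, 9.4, -0.7, 5.6
Mean of differences = 0.7143
Numerator Σ(Δz_t−Δz̄)(Δz_{t+1}−Δz̄) = -45.2188
Denominator Σ(Δz_t−Δz̄)² = 309.9286
r_1(Δz) = -45.2188 / 309.9286 = -0.146

-0.146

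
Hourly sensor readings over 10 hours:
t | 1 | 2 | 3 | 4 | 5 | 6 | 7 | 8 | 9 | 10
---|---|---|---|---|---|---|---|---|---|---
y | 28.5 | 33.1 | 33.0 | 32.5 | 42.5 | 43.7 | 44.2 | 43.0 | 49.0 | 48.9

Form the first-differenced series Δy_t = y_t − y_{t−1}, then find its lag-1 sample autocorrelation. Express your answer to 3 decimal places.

-0.371

First differences Δy: 4.6, -0.1, -0.5, 10.0, 1.2, 0.5, -1.2, 6.0, -0.1
Mean of differences = 2.2667
Numerator Σ(Δy_t−Δȳ)(Δy_{t+1}−Δȳ) = -42.3878
Denominator Σ(Δy_t−Δȳ)² = 114.3200
r_1(Δy) = -42.3878 / 114.3200 = -0.371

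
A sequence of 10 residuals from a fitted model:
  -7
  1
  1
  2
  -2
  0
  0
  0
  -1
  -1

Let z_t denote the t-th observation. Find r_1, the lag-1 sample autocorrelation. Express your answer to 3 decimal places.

Mean z̄ = (-7 + 1 + 1 + 2 − 2 + 0 + 0 + 0 − 1 − 1)/10 = -0.7000
Numerator Σ_{t=1}^{9}(z_t−z̄)(z_{t+1}−z̄) = -6.7900
Denominator Σ(z_t−z̄)² = 56.1000
r_1 = -6.7900 / 56.1000 = -0.121

-0.121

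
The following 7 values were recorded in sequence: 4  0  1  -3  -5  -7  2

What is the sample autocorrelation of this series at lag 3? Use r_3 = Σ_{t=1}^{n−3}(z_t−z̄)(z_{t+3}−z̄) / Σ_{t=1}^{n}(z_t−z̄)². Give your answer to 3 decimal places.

Mean z̄ = (4 + 0 + 1 − 3 − 5 − 7 + 2)/7 = -1.1429
Deviations from mean: 5.1429, 1.1429, 2.1429, -1.8571, -3.8571, -5.8571, 3.1429
Σ(z_t−z̄)(z_{t+3}−z̄) = (-9.5510) + (-4.4082) + (-12.5510) + (-5.8367) = -32.3469
Denominator Σ(z_t−z̄)² = 94.8571
r_3 = -32.3469 / 94.8571 = -0.341

-0.341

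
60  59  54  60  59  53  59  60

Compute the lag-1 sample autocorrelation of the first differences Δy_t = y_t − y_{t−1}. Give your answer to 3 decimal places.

-0.404

First differences Δy: -1, -5, 6, -1, -6, 6, 1
Mean of differences = 0.0000
Numerator Σ(Δy_t−Δȳ)(Δy_{t+1}−Δȳ) = -55.0000
Denominator Σ(Δy_t−Δȳ)² = 136.0000
r_1(Δy) = -55.0000 / 136.0000 = -0.404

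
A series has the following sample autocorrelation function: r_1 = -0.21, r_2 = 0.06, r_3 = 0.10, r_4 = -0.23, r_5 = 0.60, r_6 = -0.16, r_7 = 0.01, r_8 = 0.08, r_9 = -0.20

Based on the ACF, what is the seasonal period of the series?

5

The largest autocorrelation is r_5 = 0.60; the remaining lags stay at or below 0.10.
The dominant spike at lag 5 indicates a seasonal period of 5.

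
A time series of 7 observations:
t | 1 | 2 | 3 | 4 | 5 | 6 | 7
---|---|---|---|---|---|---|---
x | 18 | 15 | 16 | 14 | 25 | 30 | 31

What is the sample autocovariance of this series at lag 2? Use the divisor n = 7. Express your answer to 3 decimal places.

Mean x̄ = (18 + 15 + 16 + 14 + 25 + 30 + 31)/7 = 21.2857
Σ_{t=1}^{5}(x_t−x̄)(x_{t+2}−x̄) = 16.1224
γ_2 = 16.1224 / 7 = 2.303

2.303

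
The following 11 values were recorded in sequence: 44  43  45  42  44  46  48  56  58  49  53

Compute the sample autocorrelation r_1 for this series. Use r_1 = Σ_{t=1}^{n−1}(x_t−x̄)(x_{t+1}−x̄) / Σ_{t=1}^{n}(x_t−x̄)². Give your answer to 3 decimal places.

Mean x̄ = (44 + 43 + 45 + 42 + 44 + 46 + 48 + 56 + 58 + 49 + 53)/11 = 48.0000
Numerator Σ_{t=1}^{10}(x_t−x̄)(x_{t+1}−x̄) = 180.0000
Denominator Σ(x_t−x̄)² = 296.0000
r_1 = 180.0000 / 296.0000 = 0.608

0.608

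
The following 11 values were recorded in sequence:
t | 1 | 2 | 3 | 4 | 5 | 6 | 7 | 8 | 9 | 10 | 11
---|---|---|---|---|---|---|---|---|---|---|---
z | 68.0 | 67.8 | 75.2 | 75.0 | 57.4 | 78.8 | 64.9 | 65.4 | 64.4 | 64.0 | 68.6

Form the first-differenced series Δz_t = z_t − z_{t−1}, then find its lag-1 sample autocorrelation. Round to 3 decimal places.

-0.657

First differences Δz: -0.2, 7.4, -0.2, -17.6, 21.4, -13.9, 0.5, -1.0, -0.4, 4.6
Mean of differences = 0.0600
Numerator Σ(Δz_t−Δz̄)(Δz_{t+1}−Δz̄) = -682.2056
Denominator Σ(Δz_t−Δz̄)² = 1038.3040
r_1(Δz) = -682.2056 / 1038.3040 = -0.657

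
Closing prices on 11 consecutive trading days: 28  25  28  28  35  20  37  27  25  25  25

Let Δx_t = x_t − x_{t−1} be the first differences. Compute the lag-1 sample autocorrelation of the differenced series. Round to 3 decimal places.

-0.759

First differences Δx: -3, 3, 0, 7, -15, 17, -10, -2, 0, 0
Mean of differences = -0.3000
Numerator Σ(Δx_t−Δx̄)(Δx_{t+1}−Δx̄) = -519.0900
Denominator Σ(Δx_t−Δx̄)² = 684.1000
r_1(Δx) = -519.0900 / 684.1000 = -0.759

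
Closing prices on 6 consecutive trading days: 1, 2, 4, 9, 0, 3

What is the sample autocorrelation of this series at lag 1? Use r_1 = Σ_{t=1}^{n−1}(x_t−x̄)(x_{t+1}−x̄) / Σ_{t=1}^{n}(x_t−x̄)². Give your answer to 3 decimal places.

Mean x̄ = (1 + 2 + 4 + 9 + 0 + 3)/6 = 3.1667
Deviations from mean: -2.1667, -1.1667, 0.8333, 5.8333, -3.1667, -0.1667
Σ(x_t−x̄)(x_{t+1}−x̄) = (2.5278) + (-0.9722) + (4.8611) + (-18.4722) + (0.5278) = -11.5278
Denominator Σ(x_t−x̄)² = 50.8333
r_1 = -11.5278 / 50.8333 = -0.227

-0.227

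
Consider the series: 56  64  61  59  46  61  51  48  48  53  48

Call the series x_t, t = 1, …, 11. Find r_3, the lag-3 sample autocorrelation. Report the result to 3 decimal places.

Mean x̄ = (56 + 64 + 61 + 59 + 46 + 61 + 51 + 48 + 48 + 53 + 48)/11 = 54.0909
Numerator Σ_{t=1}^{8}(x_t−x̄)(x_{t+3}−x̄) = 9.4298
Denominator Σ(x_t−x̄)² = 408.9091
r_3 = 9.4298 / 408.9091 = 0.023

0.023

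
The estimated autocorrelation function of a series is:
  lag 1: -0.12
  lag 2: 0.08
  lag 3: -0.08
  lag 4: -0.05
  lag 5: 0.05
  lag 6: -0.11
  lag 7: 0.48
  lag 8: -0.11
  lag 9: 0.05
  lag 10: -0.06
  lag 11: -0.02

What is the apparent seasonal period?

7

The largest autocorrelation is r_7 = 0.48; the remaining lags stay at or below 0.08.
The dominant spike at lag 7 indicates a seasonal period of 7.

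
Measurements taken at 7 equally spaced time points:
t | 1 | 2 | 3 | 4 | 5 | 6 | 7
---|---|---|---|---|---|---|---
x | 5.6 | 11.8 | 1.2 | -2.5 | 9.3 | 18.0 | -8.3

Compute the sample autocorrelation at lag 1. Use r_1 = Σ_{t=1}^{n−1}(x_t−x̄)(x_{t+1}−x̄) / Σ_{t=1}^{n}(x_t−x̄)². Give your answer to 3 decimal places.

-0.296

Mean x̄ = (5.6 + 11.8 + 1.2 − 2.5 + 9.3 + 18.0 − 8.3)/7 = 5.0143
Deviations from mean: 0.5857, 6.7857, -3.8143, -7.5143, 4.2857, 12.9857, -13.3143
Numerator Σ_{t=1}^{6}(x_t−x̄)(x_{t+1}−x̄) = -142.6931
Denominator Σ(x_t−x̄)² = 481.6686
r_1 = -142.6931 / 481.6686 = -0.296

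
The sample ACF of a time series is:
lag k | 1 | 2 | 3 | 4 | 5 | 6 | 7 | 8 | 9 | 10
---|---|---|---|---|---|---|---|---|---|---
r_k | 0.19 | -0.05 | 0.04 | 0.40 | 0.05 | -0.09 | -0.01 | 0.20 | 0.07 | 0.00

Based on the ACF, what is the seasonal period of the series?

The largest autocorrelation is r_4 = 0.40, with a weaker echo at lag 8 (0.20); the remaining lags stay at or below 0.19.
The dominant spike at lag 4 indicates a seasonal period of 4.

4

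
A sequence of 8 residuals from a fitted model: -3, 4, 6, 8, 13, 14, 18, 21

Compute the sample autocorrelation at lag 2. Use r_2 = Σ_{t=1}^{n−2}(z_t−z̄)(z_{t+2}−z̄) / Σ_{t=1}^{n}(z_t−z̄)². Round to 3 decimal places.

0.257

Mean z̄ = (-3 + 4 + 6 + 8 + 13 + 14 + 18 + 21)/8 = 10.1250
Deviations from mean: -13.1250, -6.1250, -4.1250, -2.1250, 2.8750, 3.8750, 7.8750, 10.8750
Σ(z_t−z̄)(z_{t+2}−z̄) = (54.1406) + (13.0156) + (-11.8594) + (-8.2344) + (22.6406) + (42.1406) = 111.8438
Denominator Σ(z_t−z̄)² = 434.8750
r_2 = 111.8438 / 434.8750 = 0.257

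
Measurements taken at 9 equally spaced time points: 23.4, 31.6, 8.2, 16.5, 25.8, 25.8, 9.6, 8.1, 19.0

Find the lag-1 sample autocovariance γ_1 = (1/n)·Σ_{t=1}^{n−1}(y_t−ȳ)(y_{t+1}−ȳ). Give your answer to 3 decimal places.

Mean ȳ = (23.4 + 31.6 + 8.2 + 16.5 + 25.8 + 25.8 + 9.6 + 8.1 + 19.0)/9 = 18.6667
Σ_{t=1}^{8}(y_t−ȳ)(y_{t+1}−ȳ) = 11.5622
γ_1 = 11.5622 / 9 = 1.285

1.285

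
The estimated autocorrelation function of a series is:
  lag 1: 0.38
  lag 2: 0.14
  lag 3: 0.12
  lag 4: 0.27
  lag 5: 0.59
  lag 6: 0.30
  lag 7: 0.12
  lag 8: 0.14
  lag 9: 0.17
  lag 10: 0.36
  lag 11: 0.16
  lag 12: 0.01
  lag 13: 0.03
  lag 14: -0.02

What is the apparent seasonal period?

5

The largest autocorrelation is r_5 = 0.59; the remaining lags stay at or below 0.38. The elevated value at lag 1 (0.38), dropping to 0.14 at lag 2, reflects decaying short-term dependence rather than seasonality.
The dominant spike at lag 5 indicates a seasonal period of 5.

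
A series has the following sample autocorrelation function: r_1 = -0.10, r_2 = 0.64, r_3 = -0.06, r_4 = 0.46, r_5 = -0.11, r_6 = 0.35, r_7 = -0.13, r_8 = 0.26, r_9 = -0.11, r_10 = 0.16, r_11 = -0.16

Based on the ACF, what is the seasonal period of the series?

2

The largest autocorrelation is r_2 = 0.64, with weaker echoes at lags 4 (0.46), 6 (0.35), 8 (0.26) and 10 (0.16); the remaining lags stay at or below -0.06.
The dominant spike at lag 2 indicates a seasonal period of 2.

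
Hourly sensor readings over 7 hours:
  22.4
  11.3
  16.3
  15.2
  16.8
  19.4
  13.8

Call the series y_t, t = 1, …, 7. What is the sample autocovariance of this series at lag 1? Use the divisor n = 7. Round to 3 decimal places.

-5.269

Mean ȳ = (22.4 + 11.3 + 16.3 + 15.2 + 16.8 + 19.4 + 13.8)/7 = 16.4571
Σ_{t=1}^{6}(y_t−ȳ)(y_{t+1}−ȳ) = -36.8818
γ_1 = -36.8818 / 7 = -5.269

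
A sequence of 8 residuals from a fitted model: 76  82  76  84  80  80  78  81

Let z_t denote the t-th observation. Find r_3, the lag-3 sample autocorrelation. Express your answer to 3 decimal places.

-0.410

Mean z̄ = (76 + 82 + 76 + 84 + 80 + 80 + 78 + 81)/8 = 79.6250
Deviations from mean: -3.6250, 2.3750, -3.6250, 4.3750, 0.3750, 0.3750, -1.6250, 1.3750
Σ(z_t−z̄)(z_{t+3}−z̄) = (-15.8594) + (0.8906) + (-1.3594) + (-7.1094) + (0.5156) = -22.9219
Denominator Σ(z_t−z̄)² = 55.8750
r_3 = -22.9219 / 55.8750 = -0.410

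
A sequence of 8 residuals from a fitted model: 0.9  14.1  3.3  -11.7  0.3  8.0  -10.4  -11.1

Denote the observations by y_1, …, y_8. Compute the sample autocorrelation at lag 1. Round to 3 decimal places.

0.085

Mean ȳ = (0.9 + 14.1 + 3.3 − 11.7 + 0.3 + 8.0 − 10.4 − 11.1)/8 = -0.8250
Deviations from mean: 1.7250, 14.9250, 4.1250, -10.8750, 1.1250, 8.8250, -9.5750, -10.2750
Σ(y_t−ȳ)(y_{t+1}−ȳ) = (25.7456) + (61.5656) + (-44.8594) + (-12.2344) + (9.9281) + (-84.4994) + (98.3831) = 54.0294
Denominator Σ(y_t−ȳ)² = 637.4150
r_1 = 54.0294 / 637.4150 = 0.085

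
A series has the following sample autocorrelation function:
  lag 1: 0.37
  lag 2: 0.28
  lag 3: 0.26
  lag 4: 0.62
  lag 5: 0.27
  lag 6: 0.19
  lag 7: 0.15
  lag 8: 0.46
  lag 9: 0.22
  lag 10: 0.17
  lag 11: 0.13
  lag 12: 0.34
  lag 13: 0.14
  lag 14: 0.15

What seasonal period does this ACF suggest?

The largest autocorrelation is r_4 = 0.62, with a weaker echo at lag 8 (0.46); the remaining lags stay at or below 0.37. The elevated value at lag 1 (0.37), dropping to 0.28 at lag 2, reflects decaying short-term dependence rather than seasonality.
The dominant spike at lag 4 indicates a seasonal period of 4.

4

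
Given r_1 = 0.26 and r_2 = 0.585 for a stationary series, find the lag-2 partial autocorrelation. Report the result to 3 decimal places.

φ_{22} = (r_2 − r_1²) / (1 − r_1²)
r_1² = (0.26)² = 0.0676
Numerator = 0.585 − 0.0676 = 0.5174; denominator = 1 − 0.0676 = 0.9324
φ_{22} = 0.5174 / 0.9324 = 0.555

0.555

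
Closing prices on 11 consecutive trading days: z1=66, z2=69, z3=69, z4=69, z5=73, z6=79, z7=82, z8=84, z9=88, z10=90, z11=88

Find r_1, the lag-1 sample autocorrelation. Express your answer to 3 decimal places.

0.789

Mean z̄ = (66 + 69 + 69 + 69 + 73 + 79 + 82 + 84 + 88 + 90 + 88)/11 = 77.9091
Numerator Σ_{t=1}^{10}(z_t−z̄)(z_{t+1}−z̄) = 638.0826
Denominator Σ(z_t−z̄)² = 808.9091
r_1 = 638.0826 / 808.9091 = 0.789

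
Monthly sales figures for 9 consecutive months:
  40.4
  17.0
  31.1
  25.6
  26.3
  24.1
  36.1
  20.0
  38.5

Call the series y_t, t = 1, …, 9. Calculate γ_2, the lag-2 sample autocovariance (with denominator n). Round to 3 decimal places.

Mean ȳ = (40.4 + 17.0 + 31.1 + 25.6 + 26.3 + 24.1 + 36.1 + 20.0 + 38.5)/9 = 28.7889
Σ_{t=1}^{7}(y_t−ȳ)(y_{t+2}−ȳ) = 167.6409
γ_2 = 167.6409 / 9 = 18.627

18.627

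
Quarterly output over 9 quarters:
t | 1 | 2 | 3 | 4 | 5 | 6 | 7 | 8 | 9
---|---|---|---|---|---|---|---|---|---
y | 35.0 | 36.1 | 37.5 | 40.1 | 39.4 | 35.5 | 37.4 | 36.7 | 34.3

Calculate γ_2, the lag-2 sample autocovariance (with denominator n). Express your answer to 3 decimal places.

-0.710

Mean ȳ = (35.0 + 36.1 + 37.5 + 40.1 + 39.4 + 35.5 + 37.4 + 36.7 + 34.3)/9 = 36.8889
Σ_{t=1}^{7}(y_t−ȳ)(y_{t+2}−ȳ) = -6.3902
γ_2 = -6.3902 / 9 = -0.710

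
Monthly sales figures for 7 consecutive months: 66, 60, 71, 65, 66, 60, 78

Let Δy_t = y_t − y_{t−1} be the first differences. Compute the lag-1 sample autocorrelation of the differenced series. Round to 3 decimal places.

First differences Δy: -6, 11, -6, 1, -6, 18
Mean of differences = 2.0000
Numerator Σ(Δy_t−Δȳ)(Δy_{t+1}−Δȳ) = -256.0000
Denominator Σ(Δy_t−Δȳ)² = 530.0000
r_1(Δy) = -256.0000 / 530.0000 = -0.483

-0.483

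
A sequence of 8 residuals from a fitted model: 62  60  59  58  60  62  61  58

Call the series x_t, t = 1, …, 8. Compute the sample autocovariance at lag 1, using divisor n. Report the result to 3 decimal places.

0.250

Mean x̄ = (62 + 60 + 59 + 58 + 60 + 62 + 61 + 58)/8 = 60.0000
Deviations: 2.0000, 0.0000, -1.0000, -2.0000, 0.0000, 2.0000, 1.0000, -2.0000
Σ_{t=1}^{7}(x_t−x̄)(x_{t+1}−x̄) = 2.0000
γ_1 = 2.0000 / 8 = 0.250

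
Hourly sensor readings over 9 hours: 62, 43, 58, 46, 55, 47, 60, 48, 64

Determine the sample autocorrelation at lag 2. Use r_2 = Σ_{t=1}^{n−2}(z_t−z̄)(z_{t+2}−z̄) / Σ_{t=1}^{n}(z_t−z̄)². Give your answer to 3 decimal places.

Mean z̄ = (62 + 43 + 58 + 46 + 55 + 47 + 60 + 48 + 64)/9 = 53.6667
Numerator Σ_{t=1}^{7}(z_t−z̄)(z_{t+2}−z̄) = 286.4444
Denominator Σ(z_t−z̄)² = 486.0000
r_2 = 286.4444 / 486.0000 = 0.589

0.589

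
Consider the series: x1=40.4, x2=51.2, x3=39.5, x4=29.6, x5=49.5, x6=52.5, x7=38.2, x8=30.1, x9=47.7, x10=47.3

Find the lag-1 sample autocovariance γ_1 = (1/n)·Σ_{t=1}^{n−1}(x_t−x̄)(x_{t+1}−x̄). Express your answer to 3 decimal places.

Mean x̄ = (40.4 + 51.2 + 39.5 + 29.6 + 49.5 + 52.5 + 38.2 + 30.1 + 47.7 + 47.3)/10 = 42.6000
Σ_{t=1}^{9}(x_t−x̄)(x_{t+1}−x̄) = -55.0100
γ_1 = -55.0100 / 10 = -5.501

-5.501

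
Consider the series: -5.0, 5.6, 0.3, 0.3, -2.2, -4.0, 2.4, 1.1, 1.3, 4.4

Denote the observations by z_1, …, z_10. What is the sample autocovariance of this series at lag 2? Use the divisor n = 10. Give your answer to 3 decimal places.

-0.287

Mean z̄ = (-5.0 + 5.6 + 0.3 + 0.3 − 2.2 − 4.0 + 2.4 + 1.1 + 1.3 + 4.4)/10 = 0.4200
Σ_{t=1}^{8}(z_t−z̄)(z_{t+2}−z̄) = -2.8708
γ_2 = -2.8708 / 10 = -0.287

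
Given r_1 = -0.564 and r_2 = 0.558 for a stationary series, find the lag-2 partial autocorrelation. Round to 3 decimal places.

φ_{22} = (r_2 − r_1²) / (1 − r_1²)
r_1² = (-0.564)² = 0.318096
Numerator = 0.558 − 0.3181 = 0.2399; denominator = 1 − 0.3181 = 0.6819
φ_{22} = 0.2399 / 0.6819 = 0.352

0.352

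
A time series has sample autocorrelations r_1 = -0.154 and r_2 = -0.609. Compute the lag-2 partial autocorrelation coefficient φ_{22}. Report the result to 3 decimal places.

-0.648

φ_{22} = (r_2 − r_1²) / (1 − r_1²)
r_1² = (-0.154)² = 0.023716
Numerator = -0.609 − 0.0237 = -0.6327; denominator = 1 − 0.0237 = 0.9763
φ_{22} = -0.6327 / 0.9763 = -0.648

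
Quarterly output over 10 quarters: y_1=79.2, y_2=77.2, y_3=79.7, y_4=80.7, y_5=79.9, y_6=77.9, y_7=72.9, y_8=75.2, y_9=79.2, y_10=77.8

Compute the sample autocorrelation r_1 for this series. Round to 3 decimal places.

Mean ȳ = (79.2 + 77.2 + 79.7 + 80.7 + 79.9 + 77.9 + 72.9 + 75.2 + 79.2 + 77.8)/10 = 77.9700
Numerator Σ_{t=1}^{9}(y_t−ȳ)(y_{t+1}−ȳ) = 18.3601
Denominator Σ(y_t−ȳ)² = 51.2010
r_1 = 18.3601 / 51.2010 = 0.359

0.359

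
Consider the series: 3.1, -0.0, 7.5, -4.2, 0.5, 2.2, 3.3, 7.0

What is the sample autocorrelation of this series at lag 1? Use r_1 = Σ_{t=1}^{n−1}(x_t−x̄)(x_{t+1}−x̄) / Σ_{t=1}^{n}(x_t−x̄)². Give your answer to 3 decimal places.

Mean x̄ = (3.1 − 0.0 + 7.5 − 4.2 + 0.5 + 2.2 + 3.3 + 7.0)/8 = 2.4250
Σ(x_t−x̄)(x_{t+1}−x̄) = (-1.6369) + (-12.3069) + (-33.6219) + (12.7531) + (0.4331) + (-0.1969) + (4.0031) = -30.5731
Denominator Σ(x_t−x̄)² = 101.4350
r_1 = -30.5731 / 101.4350 = -0.301

-0.301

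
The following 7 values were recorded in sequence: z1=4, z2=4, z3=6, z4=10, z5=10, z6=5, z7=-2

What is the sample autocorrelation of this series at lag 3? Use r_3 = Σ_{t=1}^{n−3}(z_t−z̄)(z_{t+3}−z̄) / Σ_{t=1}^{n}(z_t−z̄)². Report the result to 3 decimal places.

Mean z̄ = (4 + 4 + 6 + 10 + 10 + 5 − 2)/7 = 5.2857
Deviations from mean: -1.2857, -1.2857, 0.7143, 4.7143, 4.7143, -0.2857, -7.2857
Σ(z_t−z̄)(z_{t+3}−z̄) = (-6.0612) + (-6.0612) + (-0.2041) + (-34.3469) = -46.6735
Denominator Σ(z_t−z̄)² = 101.4286
r_3 = -46.6735 / 101.4286 = -0.460

-0.460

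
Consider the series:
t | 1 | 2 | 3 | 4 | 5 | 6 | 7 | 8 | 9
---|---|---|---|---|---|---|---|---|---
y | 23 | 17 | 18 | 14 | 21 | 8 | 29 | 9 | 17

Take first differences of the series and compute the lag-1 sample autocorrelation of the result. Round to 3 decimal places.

First differences Δy: -6, 1, -4, 7, -13, 21, -20, 8
Mean of differences = -0.7500
Numerator Σ(Δy_t−Δȳ)(Δy_{t+1}−Δȳ) = -988.5625
Denominator Σ(Δy_t−Δȳ)² = 1171.5000
r_1(Δy) = -988.5625 / 1171.5000 = -0.844

-0.844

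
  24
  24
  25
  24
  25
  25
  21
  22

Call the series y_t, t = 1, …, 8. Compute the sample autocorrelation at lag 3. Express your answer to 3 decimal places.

Mean ȳ = (24 + 24 + 25 + 24 + 25 + 25 + 21 + 22)/8 = 23.7500
Σ(y_t−ȳ)(y_{t+3}−ȳ) = (0.0625) + (0.3125) + (1.5625) + (-0.6875) + (-2.1875) = -0.9375
Denominator Σ(y_t−ȳ)² = 15.5000
r_3 = -0.9375 / 15.5000 = -0.060

-0.060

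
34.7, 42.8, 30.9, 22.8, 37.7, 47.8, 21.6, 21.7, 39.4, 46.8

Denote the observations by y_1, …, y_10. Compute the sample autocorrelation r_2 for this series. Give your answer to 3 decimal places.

Mean ȳ = (34.7 + 42.8 + 30.9 + 22.8 + 37.7 + 47.8 + 21.6 + 21.7 + 39.4 + 46.8)/10 = 34.6200
Numerator Σ_{t=1}^{8}(y_t−ȳ)(y_{t+2}−ȳ) = -694.2188
Denominator Σ(y_t−ȳ)² = 911.3160
r_2 = -694.2188 / 911.3160 = -0.762

-0.762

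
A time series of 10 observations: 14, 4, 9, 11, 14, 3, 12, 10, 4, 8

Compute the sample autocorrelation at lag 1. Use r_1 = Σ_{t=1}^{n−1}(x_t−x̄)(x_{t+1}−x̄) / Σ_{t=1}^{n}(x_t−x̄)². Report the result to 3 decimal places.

-0.401

Mean x̄ = (14 + 4 + 9 + 11 + 14 + 3 + 12 + 10 + 4 + 8)/10 = 8.9000
Numerator Σ_{t=1}^{9}(x_t−x̄)(x_{t+1}−x̄) = -60.5100
Denominator Σ(x_t−x̄)² = 150.9000
r_1 = -60.5100 / 150.9000 = -0.401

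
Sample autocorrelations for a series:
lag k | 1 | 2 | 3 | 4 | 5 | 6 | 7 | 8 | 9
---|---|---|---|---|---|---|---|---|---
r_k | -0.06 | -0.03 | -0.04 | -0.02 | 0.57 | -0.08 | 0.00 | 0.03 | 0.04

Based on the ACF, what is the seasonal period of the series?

5

The largest autocorrelation is r_5 = 0.57; the remaining lags stay at or below 0.04.
The dominant spike at lag 5 indicates a seasonal period of 5.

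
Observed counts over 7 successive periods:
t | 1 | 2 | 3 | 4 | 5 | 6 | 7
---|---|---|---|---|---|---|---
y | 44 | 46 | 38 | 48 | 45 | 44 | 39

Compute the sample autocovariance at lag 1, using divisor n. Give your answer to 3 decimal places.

-4.536

Mean ȳ = (44 + 46 + 38 + 48 + 45 + 44 + 39)/7 = 43.4286
Σ_{t=1}^{6}(y_t−ȳ)(y_{t+1}−ȳ) = -31.7551
γ_1 = -31.7551 / 7 = -4.536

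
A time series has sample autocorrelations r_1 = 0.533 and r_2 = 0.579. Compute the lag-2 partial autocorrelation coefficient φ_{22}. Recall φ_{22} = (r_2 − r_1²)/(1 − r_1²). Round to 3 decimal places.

0.412

φ_{22} = (r_2 − r_1²) / (1 − r_1²)
r_1² = (0.533)² = 0.284089
Numerator = 0.579 − 0.2841 = 0.2949; denominator = 1 − 0.2841 = 0.7159
φ_{22} = 0.2949 / 0.7159 = 0.412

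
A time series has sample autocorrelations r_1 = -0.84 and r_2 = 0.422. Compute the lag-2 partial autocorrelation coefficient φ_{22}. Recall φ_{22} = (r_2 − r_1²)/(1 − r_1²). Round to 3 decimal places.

φ_{22} = (r_2 − r_1²) / (1 − r_1²)
r_1² = (-0.84)² = 0.7056
Numerator = 0.422 − 0.7056 = -0.2836; denominator = 1 − 0.7056 = 0.2944
φ_{22} = -0.2836 / 0.2944 = -0.963

-0.963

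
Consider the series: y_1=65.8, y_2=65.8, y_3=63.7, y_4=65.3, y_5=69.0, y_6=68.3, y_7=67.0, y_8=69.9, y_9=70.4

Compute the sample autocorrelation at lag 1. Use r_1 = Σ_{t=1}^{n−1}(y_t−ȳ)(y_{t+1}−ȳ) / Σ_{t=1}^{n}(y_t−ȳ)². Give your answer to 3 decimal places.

0.479

Mean ȳ = (65.8 + 65.8 + 63.7 + 65.3 + 69.0 + 68.3 + 67.0 + 69.9 + 70.4)/9 = 67.2444
Numerator Σ_{t=1}^{8}(y_t−ȳ)(y_{t+1}−ȳ) = 20.0102
Denominator Σ(y_t−ȳ)² = 41.7822
r_1 = 20.0102 / 41.7822 = 0.479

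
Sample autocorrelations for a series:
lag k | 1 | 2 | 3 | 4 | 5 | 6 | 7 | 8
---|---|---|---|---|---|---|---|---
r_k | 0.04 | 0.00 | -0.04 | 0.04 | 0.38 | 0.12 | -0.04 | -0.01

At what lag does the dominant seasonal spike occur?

5

The largest autocorrelation is r_5 = 0.38; the remaining lags stay at or below 0.12.
The dominant spike at lag 5 indicates a seasonal period of 5.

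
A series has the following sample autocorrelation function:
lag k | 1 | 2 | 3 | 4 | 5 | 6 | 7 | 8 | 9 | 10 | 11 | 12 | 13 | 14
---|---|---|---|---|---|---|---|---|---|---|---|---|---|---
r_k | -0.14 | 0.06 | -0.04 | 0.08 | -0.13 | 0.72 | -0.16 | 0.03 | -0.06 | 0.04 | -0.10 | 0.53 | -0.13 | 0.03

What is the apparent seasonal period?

6

The largest autocorrelation is r_6 = 0.72, with a weaker echo at lag 12 (0.53); the remaining lags stay at or below 0.08.
The dominant spike at lag 6 indicates a seasonal period of 6.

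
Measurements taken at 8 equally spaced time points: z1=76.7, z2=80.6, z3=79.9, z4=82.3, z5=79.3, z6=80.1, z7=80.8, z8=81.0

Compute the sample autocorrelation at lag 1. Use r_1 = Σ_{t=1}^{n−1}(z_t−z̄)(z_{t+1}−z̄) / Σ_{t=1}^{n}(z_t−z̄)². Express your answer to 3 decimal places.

Mean z̄ = (76.7 + 80.6 + 79.9 + 82.3 + 79.3 + 80.1 + 80.8 + 81.0)/8 = 80.0875
Deviations from mean: -3.3875, 0.5125, -0.1875, 2.2125, -0.7875, 0.0125, 0.7125, 0.9125
Numerator Σ_{t=1}^{7}(z_t−z̄)(z_{t+1}−z̄) = -3.3402
Denominator Σ(z_t−z̄)² = 18.6288
r_1 = -3.3402 / 18.6288 = -0.179

-0.179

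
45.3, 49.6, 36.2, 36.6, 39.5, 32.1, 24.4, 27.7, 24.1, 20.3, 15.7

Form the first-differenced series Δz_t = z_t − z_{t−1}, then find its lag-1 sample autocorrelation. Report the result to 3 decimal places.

First differences Δz: 4.3, -13.4, 0.4, 2.9, -7.4, -7.7, 3.3, -3.6, -3.8, -4.6
Mean of differences = -2.9600
Numerator Σ(Δz_t−Δz̄)(Δz_{t+1}−Δz̄) = -127.9196
Denominator Σ(Δz_t−Δz̄)² = 292.5040
r_1(Δz) = -127.9196 / 292.5040 = -0.437

-0.437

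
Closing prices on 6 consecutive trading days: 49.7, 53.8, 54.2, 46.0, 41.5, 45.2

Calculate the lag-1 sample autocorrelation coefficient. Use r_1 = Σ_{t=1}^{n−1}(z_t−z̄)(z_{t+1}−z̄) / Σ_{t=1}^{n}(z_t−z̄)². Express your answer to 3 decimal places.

0.492

Mean z̄ = (49.7 + 53.8 + 54.2 + 46.0 + 41.5 + 45.2)/6 = 48.4000
Numerator Σ_{t=1}^{5}(z_t−z̄)(z_{t+1}−z̄) = 63.0600
Denominator Σ(z_t−z̄)² = 128.1000
r_1 = 63.0600 / 128.1000 = 0.492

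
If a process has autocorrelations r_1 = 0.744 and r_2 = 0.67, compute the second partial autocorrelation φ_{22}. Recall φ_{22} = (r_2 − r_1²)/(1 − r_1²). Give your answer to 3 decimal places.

φ_{22} = (r_2 − r_1²) / (1 − r_1²)
r_1² = (0.744)² = 0.553536
Numerator = 0.67 − 0.5535 = 0.1165; denominator = 1 − 0.5535 = 0.4465
φ_{22} = 0.1165 / 0.4465 = 0.261

0.261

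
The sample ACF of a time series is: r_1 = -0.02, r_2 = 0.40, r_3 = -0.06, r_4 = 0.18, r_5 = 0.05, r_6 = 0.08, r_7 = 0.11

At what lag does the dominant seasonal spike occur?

The largest autocorrelation is r_2 = 0.40, with a weaker echo at lag 4 (0.18); the remaining lags stay at or below 0.11.
The dominant spike at lag 2 indicates a seasonal period of 2.

2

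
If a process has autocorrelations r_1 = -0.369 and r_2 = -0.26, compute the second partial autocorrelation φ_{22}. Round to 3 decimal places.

φ_{22} = (r_2 − r_1²) / (1 − r_1²)
r_1² = (-0.369)² = 0.136161
Numerator = -0.26 − 0.1362 = -0.3962; denominator = 1 − 0.1362 = 0.8638
φ_{22} = -0.3962 / 0.8638 = -0.459

-0.459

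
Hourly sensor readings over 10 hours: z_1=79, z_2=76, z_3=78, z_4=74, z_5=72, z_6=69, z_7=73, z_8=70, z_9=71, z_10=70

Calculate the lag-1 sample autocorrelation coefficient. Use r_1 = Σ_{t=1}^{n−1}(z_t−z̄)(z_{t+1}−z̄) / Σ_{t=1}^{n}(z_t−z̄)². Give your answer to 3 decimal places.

0.485

Mean z̄ = (79 + 76 + 78 + 74 + 72 + 69 + 73 + 70 + 71 + 70)/10 = 73.2000
Numerator Σ_{t=1}^{9}(z_t−z̄)(z_{t+1}−z̄) = 53.1600
Denominator Σ(z_t−z̄)² = 109.6000
r_1 = 53.1600 / 109.6000 = 0.485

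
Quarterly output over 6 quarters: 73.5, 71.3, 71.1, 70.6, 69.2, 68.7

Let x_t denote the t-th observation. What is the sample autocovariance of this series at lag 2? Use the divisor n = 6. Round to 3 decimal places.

Mean x̄ = (73.5 + 71.3 + 71.1 + 70.6 + 69.2 + 68.7)/6 = 70.7333
Σ_{t=1}^{4}(x_t−x̄)(x_{t+2}−x̄) = 0.6478
γ_2 = 0.6478 / 6 = 0.108

0.108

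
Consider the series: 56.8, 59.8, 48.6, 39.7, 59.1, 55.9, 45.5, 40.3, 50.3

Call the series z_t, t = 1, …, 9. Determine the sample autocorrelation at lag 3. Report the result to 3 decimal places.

-0.071

Mean z̄ = (56.8 + 59.8 + 48.6 + 39.7 + 59.1 + 55.9 + 45.5 + 40.3 + 50.3)/9 = 50.6667
Σ(z_t−z̄)(z_{t+3}−z̄) = (-67.2622) + (77.0244) + (-10.8156) + (56.6611) + (-87.4256) + (-1.9189) = -33.7367
Denominator Σ(z_t−z̄)² = 478.3800
r_3 = -33.7367 / 478.3800 = -0.071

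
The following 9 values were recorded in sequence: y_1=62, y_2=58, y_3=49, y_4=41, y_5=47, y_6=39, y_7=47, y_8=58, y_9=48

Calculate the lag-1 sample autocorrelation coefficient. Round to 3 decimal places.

0.299

Mean ȳ = (62 + 58 + 49 + 41 + 47 + 39 + 47 + 58 + 48)/9 = 49.8889
Numerator Σ_{t=1}^{8}(y_t−ȳ)(y_{t+1}−ȳ) = 148.7654
Denominator Σ(y_t−ȳ)² = 496.8889
r_1 = 148.7654 / 496.8889 = 0.299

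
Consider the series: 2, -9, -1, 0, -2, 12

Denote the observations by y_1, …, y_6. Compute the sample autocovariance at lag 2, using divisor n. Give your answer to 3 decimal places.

0.019

Mean ȳ = (2 − 9 − 1 + 0 − 2 + 12)/6 = 0.3333
Σ_{t=1}^{4}(y_t−ȳ)(y_{t+2}−ȳ) = 0.1111
γ_2 = 0.1111 / 6 = 0.019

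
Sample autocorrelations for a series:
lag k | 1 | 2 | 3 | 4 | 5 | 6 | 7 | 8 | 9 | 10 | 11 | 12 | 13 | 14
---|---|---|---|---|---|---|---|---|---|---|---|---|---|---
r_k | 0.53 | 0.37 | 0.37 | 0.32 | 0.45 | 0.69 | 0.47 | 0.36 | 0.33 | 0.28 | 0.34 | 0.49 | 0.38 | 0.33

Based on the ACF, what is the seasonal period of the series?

6

The largest autocorrelation is r_6 = 0.69; the remaining lags stay at or below 0.53. The elevated value at lag 1 (0.53), dropping to 0.37 at lag 2, reflects decaying short-term dependence rather than seasonality.
The dominant spike at lag 6 indicates a seasonal period of 6.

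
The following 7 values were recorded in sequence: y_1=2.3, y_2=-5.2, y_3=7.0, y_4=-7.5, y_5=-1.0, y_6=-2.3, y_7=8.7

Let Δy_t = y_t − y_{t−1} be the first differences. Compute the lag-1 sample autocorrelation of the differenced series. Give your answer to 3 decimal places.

First differences Δy: -7.5, 12.2, -14.5, 6.5, -1.3, 11.0
Mean of differences = 1.0667
Numerator Σ(Δy_t−Δȳ)(Δy_{t+1}−Δȳ) = -389.6311
Denominator Σ(Δy_t−Δȳ)² = 573.4533
r_1(Δy) = -389.6311 / 573.4533 = -0.679

-0.679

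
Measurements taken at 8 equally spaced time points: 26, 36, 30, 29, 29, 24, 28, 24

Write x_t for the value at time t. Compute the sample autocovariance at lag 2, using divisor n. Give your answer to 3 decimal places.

2.234

Mean x̄ = (26 + 36 + 30 + 29 + 29 + 24 + 28 + 24)/8 = 28.2500
Deviations: -2.2500, 7.7500, 1.7500, 0.7500, 0.7500, -4.2500, -0.2500, -4.2500
Σ_{t=1}^{6}(x_t−x̄)(x_{t+2}−x̄) = 17.8750
γ_2 = 17.8750 / 8 = 2.234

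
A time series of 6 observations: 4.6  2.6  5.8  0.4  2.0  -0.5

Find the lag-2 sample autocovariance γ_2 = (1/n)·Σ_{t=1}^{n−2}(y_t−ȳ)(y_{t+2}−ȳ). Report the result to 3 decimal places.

1.898

Mean ȳ = (4.6 + 2.6 + 5.8 + 0.4 + 2.0 − 0.5)/6 = 2.4833
Deviations: 2.1167, 0.1167, 3.3167, -2.0833, -0.4833, -2.9833
Σ_{t=1}^{4}(y_t−ȳ)(y_{t+2}−ȳ) = 11.3894
γ_2 = 11.3894 / 6 = 1.898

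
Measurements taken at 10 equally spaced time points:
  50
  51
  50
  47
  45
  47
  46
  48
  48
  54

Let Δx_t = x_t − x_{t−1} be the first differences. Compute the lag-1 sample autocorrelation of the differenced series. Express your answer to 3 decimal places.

First differences Δx: 1, -1, -3, -2, 2, -1, 2, 0, 6
Mean of differences = 0.4444
Numerator Σ(Δx_t−Δx̄)(Δx_{t+1}−Δx̄) = 1.1358
Denominator Σ(Δx_t−Δx̄)² = 58.2222
r_1(Δx) = 1.1358 / 58.2222 = 0.020

0.020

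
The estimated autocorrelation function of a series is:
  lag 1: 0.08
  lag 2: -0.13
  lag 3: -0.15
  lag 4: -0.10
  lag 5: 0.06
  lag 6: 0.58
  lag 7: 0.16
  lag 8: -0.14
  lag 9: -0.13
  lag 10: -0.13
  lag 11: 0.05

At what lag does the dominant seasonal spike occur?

The largest autocorrelation is r_6 = 0.58; the remaining lags stay at or below 0.16.
The dominant spike at lag 6 indicates a seasonal period of 6.

6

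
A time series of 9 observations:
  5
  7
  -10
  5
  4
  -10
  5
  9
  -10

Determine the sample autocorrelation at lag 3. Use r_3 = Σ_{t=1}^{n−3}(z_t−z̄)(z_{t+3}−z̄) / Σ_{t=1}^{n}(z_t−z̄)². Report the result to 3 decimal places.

0.605

Mean z̄ = (5 + 7 − 10 + 5 + 4 − 10 + 5 + 9 − 10)/9 = 0.5556
Numerator Σ_{t=1}^{6}(z_t−z̄)(z_{t+3}−z̄) = 313.6296
Denominator Σ(z_t−z̄)² = 518.2222
r_3 = 313.6296 / 518.2222 = 0.605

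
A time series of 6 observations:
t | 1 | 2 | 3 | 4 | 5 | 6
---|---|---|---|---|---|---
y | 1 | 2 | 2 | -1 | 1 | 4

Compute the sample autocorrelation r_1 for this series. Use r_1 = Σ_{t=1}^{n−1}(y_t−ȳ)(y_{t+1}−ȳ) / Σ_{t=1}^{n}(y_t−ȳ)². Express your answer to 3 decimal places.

Mean ȳ = (1 + 2 + 2 − 1 + 1 + 4)/6 = 1.5000
Deviations from mean: -0.5000, 0.5000, 0.5000, -2.5000, -0.5000, 2.5000
Numerator Σ_{t=1}^{5}(y_t−ȳ)(y_{t+1}−ȳ) = -1.2500
Denominator Σ(y_t−ȳ)² = 13.5000
r_1 = -1.2500 / 13.5000 = -0.093

-0.093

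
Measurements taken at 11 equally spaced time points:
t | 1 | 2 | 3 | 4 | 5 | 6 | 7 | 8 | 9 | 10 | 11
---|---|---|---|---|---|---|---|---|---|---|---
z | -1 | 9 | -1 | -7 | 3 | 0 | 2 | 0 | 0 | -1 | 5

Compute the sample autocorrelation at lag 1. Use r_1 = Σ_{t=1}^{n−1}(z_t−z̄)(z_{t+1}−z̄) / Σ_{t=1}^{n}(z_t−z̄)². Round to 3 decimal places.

-0.255

Mean z̄ = (-1 + 9 − 1 − 7 + 3 + 0 + 2 + 0 + 0 − 1 + 5)/11 = 0.8182
Numerator Σ_{t=1}^{10}(z_t−z̄)(z_{t+1}−z̄) = -41.7603
Denominator Σ(z_t−z̄)² = 163.6364
r_1 = -41.7603 / 163.6364 = -0.255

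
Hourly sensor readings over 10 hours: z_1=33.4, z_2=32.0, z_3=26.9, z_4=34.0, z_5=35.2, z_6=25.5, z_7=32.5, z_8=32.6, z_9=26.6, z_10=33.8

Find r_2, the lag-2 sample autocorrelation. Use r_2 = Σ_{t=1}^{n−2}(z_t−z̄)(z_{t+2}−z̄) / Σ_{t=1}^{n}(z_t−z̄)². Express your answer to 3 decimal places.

Mean z̄ = (33.4 + 32.0 + 26.9 + 34.0 + 35.2 + 25.5 + 32.5 + 32.6 + 26.6 + 33.8)/10 = 31.2500
Numerator Σ_{t=1}^{8}(z_t−z̄)(z_{t+2}−z̄) = -45.4800
Denominator Σ(z_t−z̄)² = 111.8450
r_2 = -45.4800 / 111.8450 = -0.407

-0.407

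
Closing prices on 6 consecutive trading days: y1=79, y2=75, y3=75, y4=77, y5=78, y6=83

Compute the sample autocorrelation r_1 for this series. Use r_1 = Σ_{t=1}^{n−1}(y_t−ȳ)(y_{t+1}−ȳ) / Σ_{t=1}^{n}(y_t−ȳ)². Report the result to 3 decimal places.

0.174

Mean ȳ = (79 + 75 + 75 + 77 + 78 + 83)/6 = 77.8333
Deviations from mean: 1.1667, -2.8333, -2.8333, -0.8333, 0.1667, 5.1667
Σ(y_t−ȳ)(y_{t+1}−ȳ) = (-3.3056) + (8.0278) + (2.3611) + (-0.1389) + (0.8611) = 7.8056
Denominator Σ(y_t−ȳ)² = 44.8333
r_1 = 7.8056 / 44.8333 = 0.174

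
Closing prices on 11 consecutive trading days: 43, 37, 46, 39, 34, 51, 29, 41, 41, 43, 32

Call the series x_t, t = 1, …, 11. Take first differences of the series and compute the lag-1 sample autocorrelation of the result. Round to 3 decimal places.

First differences Δx: -6, 9, -7, -5, 17, -22, 12, 0, 2, -11
Mean of differences = -1.1000
Numerator Σ(Δx_t−Δx̄)(Δx_{t+1}−Δx̄) = -821.6100
Denominator Σ(Δx_t−Δx̄)² = 1220.9000
r_1(Δx) = -821.6100 / 1220.9000 = -0.673

-0.673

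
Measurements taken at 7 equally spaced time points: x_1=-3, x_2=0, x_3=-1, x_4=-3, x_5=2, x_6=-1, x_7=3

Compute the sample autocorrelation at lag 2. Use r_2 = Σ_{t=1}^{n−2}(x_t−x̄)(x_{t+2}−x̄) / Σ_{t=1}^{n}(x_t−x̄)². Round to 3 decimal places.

0.277

Mean x̄ = (-3 + 0 − 1 − 3 + 2 − 1 + 3)/7 = -0.4286
Deviations from mean: -2.5714, 0.4286, -0.5714, -2.5714, 2.4286, -0.5714, 3.4286
Numerator Σ_{t=1}^{5}(x_t−x̄)(x_{t+2}−x̄) = 8.7755
Denominator Σ(x_t−x̄)² = 31.7143
r_2 = 8.7755 / 31.7143 = 0.277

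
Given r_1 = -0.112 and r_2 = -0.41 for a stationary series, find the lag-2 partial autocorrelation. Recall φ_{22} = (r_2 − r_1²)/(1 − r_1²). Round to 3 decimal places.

-0.428

φ_{22} = (r_2 − r_1²) / (1 − r_1²)
r_1² = (-0.112)² = 0.012544
Numerator = -0.41 − 0.0125 = -0.4225; denominator = 1 − 0.0125 = 0.9875
φ_{22} = -0.4225 / 0.9875 = -0.428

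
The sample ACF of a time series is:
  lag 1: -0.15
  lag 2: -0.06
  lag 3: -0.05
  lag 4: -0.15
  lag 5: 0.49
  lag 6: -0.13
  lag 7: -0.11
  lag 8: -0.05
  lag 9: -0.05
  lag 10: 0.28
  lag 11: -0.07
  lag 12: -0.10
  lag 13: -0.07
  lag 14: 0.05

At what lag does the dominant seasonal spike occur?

5

The largest autocorrelation is r_5 = 0.49, with a weaker echo at lag 10 (0.28); the remaining lags stay at or below 0.05.
The dominant spike at lag 5 indicates a seasonal period of 5.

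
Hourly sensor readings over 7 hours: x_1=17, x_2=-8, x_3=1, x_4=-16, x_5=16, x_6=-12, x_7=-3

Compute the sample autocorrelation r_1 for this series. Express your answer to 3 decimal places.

Mean x̄ = (17 − 8 + 1 − 16 + 16 − 12 − 3)/7 = -0.7143
Deviations from mean: 17.7143, -7.2857, 1.7143, -15.2857, 16.7143, -11.2857, -2.2857
Σ(x_t−x̄)(x_{t+1}−x̄) = (-129.0612) + (-12.4898) + (-26.2041) + (-255.4898) + (-188.6327) + (25.7959) = -586.0816
Denominator Σ(x_t−x̄)² = 1015.4286
r_1 = -586.0816 / 1015.4286 = -0.577

-0.577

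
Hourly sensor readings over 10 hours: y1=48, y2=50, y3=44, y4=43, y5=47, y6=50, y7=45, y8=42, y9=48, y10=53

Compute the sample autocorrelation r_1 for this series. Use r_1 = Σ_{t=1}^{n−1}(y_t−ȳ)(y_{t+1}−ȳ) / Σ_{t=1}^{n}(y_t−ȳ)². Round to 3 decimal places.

Mean ȳ = (48 + 50 + 44 + 43 + 47 + 50 + 45 + 42 + 48 + 53)/10 = 47.0000
Numerator Σ_{t=1}^{9}(y_t−ȳ)(y_{t+1}−ȳ) = 11.0000
Denominator Σ(y_t−ȳ)² = 110.0000
r_1 = 11.0000 / 110.0000 = 0.100

0.100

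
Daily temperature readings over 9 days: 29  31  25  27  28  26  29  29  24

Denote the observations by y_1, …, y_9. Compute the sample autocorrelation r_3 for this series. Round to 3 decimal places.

Mean ȳ = (29 + 31 + 25 + 27 + 28 + 26 + 29 + 29 + 24)/9 = 27.5556
Σ(y_t−ȳ)(y_{t+3}−ȳ) = (-0.8025) + (1.5309) + (3.9753) + (-0.8025) + (0.6420) + (5.5309) = 10.0741
Denominator Σ(y_t−ȳ)² = 40.2222
r_3 = 10.0741 / 40.2222 = 0.250

0.250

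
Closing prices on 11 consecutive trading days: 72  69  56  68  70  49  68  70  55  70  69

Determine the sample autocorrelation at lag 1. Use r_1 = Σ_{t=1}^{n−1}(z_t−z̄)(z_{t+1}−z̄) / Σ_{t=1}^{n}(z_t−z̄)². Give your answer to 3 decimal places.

Mean z̄ = (72 + 69 + 56 + 68 + 70 + 49 + 68 + 70 + 55 + 70 + 69)/11 = 65.0909
Numerator Σ_{t=1}^{10}(z_t−z̄)(z_{t+1}−z̄) = -212.0992
Denominator Σ(z_t−z̄)² = 610.9091
r_1 = -212.0992 / 610.9091 = -0.347

-0.347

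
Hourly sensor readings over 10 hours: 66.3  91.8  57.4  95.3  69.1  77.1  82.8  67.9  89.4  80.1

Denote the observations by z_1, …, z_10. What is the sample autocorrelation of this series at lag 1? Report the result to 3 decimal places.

-0.785

Mean z̄ = (66.3 + 91.8 + 57.4 + 95.3 + 69.1 + 77.1 + 82.8 + 67.9 + 89.4 + 80.1)/10 = 77.7200
Numerator Σ_{t=1}^{9}(z_t−z̄)(z_{t+1}−z̄) = -1090.2544
Denominator Σ(z_t−z̄)² = 1389.6360
r_1 = -1090.2544 / 1389.6360 = -0.785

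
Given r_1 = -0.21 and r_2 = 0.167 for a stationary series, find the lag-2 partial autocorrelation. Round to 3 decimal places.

φ_{22} = (r_2 − r_1²) / (1 − r_1²)
r_1² = (-0.21)² = 0.0441
Numerator = 0.167 − 0.0441 = 0.1229; denominator = 1 − 0.0441 = 0.9559
φ_{22} = 0.1229 / 0.9559 = 0.129

0.129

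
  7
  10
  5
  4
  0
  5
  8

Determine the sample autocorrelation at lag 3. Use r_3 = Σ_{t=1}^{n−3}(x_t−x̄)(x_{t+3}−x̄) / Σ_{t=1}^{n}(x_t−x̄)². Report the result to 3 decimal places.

-0.493

Mean x̄ = (7 + 10 + 5 + 4 + 0 + 5 + 8)/7 = 5.5714
Deviations from mean: 1.4286, 4.4286, -0.5714, -1.5714, -5.5714, -0.5714, 2.4286
Σ(x_t−x̄)(x_{t+3}−x̄) = (-2.2449) + (-24.6735) + (0.3265) + (-3.8163) = -30.4082
Denominator Σ(x_t−x̄)² = 61.7143
r_3 = -30.4082 / 61.7143 = -0.493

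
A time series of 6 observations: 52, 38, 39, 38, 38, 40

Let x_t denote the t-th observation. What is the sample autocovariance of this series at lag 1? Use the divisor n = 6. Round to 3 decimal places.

Mean x̄ = (52 + 38 + 39 + 38 + 38 + 40)/6 = 40.8333
Σ_{t=1}^{5}(x_t−x̄)(x_{t+1}−x̄) = -10.8611
γ_1 = -10.8611 / 6 = -1.810

-1.810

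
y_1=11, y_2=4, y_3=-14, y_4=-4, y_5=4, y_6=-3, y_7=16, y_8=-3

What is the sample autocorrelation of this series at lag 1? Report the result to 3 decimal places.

-0.138

Mean ȳ = (11 + 4 − 14 − 4 + 4 − 3 + 16 − 3)/8 = 1.3750
Deviations from mean: 9.6250, 2.6250, -15.3750, -5.3750, 2.6250, -4.3750, 14.6250, -4.3750
Σ(y_t−ȳ)(y_{t+1}−ȳ) = (25.2656) + (-40.3594) + (82.6406) + (-14.1094) + (-11.4844) + (-63.9844) + (-63.9844) = -86.0156
Denominator Σ(y_t−ȳ)² = 623.8750
r_1 = -86.0156 / 623.8750 = -0.138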